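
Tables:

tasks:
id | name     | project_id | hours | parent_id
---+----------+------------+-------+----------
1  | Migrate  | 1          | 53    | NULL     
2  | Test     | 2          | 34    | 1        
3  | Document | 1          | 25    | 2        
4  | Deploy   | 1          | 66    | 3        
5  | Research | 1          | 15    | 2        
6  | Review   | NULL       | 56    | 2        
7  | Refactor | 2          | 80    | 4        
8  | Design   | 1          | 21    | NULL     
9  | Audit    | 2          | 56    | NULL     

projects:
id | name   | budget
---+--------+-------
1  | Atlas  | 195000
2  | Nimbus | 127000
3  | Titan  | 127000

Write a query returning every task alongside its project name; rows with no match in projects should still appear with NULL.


LEFT JOIN keeps every row from tasks (the left table); where project_id has no match in projects, the project columns become NULL. Walk through each task:
  - task 1 (Migrate): project_id=1 -> matches Atlas
  - task 2 (Test): project_id=2 -> matches Nimbus
  - task 3 (Document): project_id=1 -> matches Atlas
  - task 4 (Deploy): project_id=1 -> matches Atlas
  - task 5 (Research): project_id=1 -> matches Atlas
  - task 6 (Review): project_id=NULL, no match -> kept with NULL
  - task 7 (Refactor): project_id=2 -> matches Nimbus
  - task 8 (Design): project_id=1 -> matches Atlas
  - task 9 (Audit): project_id=2 -> matches Nimbus
All 9 rows appear; 1 has NULL project.

SQL:
SELECT a.name, b.name AS project
FROM tasks a
LEFT JOIN projects b ON a.project_id = b.id

Result:
name     | project
---------+--------
Migrate  | Atlas  
Test     | Nimbus 
Document | Atlas  
Deploy   | Atlas  
Research | Atlas  
Review   | NULL   
Refactor | Nimbus 
Design   | Atlas  
Audit    | Nimbus 


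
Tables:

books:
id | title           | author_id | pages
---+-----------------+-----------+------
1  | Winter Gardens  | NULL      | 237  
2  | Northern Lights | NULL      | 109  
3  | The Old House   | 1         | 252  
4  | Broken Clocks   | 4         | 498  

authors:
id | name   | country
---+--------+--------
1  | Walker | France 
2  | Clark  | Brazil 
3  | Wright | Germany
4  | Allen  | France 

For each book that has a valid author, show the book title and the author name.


INNER JOIN keeps only books rows whose author_id matches an id in authors. Walk through each book:
  - book 1 (Winter Gardens): author_id=NULL, no match -> dropped
  - book 2 (Northern Lights): author_id=NULL, no match -> dropped
  - book 3 (The Old House): author_id=1 -> matches Walker
  - book 4 (Broken Clocks): author_id=4 -> matches Allen
So 2 of 4 rows are dropped.

SQL:
SELECT a.title, b.name AS author
FROM books a
INNER JOIN authors b ON a.author_id = b.id

Result:
title         | author
--------------+-------
The Old House | Walker
Broken Clocks | Allen 


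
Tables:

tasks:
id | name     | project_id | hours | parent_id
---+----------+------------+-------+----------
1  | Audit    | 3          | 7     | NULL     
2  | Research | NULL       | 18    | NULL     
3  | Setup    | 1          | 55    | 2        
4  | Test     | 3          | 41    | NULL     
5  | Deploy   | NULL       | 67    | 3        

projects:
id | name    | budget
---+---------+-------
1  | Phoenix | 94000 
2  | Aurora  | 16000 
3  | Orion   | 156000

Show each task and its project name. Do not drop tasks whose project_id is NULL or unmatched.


LEFT JOIN keeps every row from tasks (the left table); where project_id has no match in projects, the project columns become NULL. Walk through each task:
  - task 1 (Audit): project_id=3 -> matches Orion
  - task 2 (Research): project_id=NULL, no match -> kept with NULL
  - task 3 (Setup): project_id=1 -> matches Phoenix
  - task 4 (Test): project_id=3 -> matches Orion
  - task 5 (Deploy): project_id=NULL, no match -> kept with NULL
All 5 rows appear; 2 have NULL project.

SQL:
SELECT a.name, b.name AS project
FROM tasks a
LEFT JOIN projects b ON a.project_id = b.id

Result:
name     | project
---------+--------
Audit    | Orion  
Research | NULL   
Setup    | Phoenix
Test     | Orion  
Deploy   | NULL   


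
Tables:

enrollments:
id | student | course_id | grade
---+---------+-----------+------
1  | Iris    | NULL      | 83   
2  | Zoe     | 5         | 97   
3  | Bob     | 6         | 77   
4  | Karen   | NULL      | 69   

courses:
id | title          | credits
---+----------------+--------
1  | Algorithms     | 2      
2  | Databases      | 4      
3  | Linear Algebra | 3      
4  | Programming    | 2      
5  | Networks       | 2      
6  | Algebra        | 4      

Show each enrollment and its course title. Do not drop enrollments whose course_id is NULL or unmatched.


LEFT JOIN keeps every row from enrollments (the left table); where course_id has no match in courses, the course columns become NULL. Walk through each enrollment:
  - enrollment 1 (Iris): course_id=NULL, no match -> kept with NULL
  - enrollment 2 (Zoe): course_id=5 -> matches Networks
  - enrollment 3 (Bob): course_id=6 -> matches Algebra
  - enrollment 4 (Karen): course_id=NULL, no match -> kept with NULL
All 4 rows appear; 2 have NULL course.

SQL:
SELECT a.student, b.title AS course
FROM enrollments a
LEFT JOIN courses b ON a.course_id = b.id

Result:
student | course  
--------+---------
Iris    | NULL    
Zoe     | Networks
Bob     | Algebra 
Karen   | NULL    


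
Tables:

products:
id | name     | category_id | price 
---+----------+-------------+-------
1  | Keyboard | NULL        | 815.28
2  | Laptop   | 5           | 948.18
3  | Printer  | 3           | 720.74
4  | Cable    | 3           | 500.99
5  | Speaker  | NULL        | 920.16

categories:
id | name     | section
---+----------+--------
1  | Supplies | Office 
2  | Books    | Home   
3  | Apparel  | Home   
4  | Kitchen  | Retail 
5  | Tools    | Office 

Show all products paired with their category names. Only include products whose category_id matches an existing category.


INNER JOIN keeps only products rows whose category_id matches an id in categories. Walk through each product:
  - product 1 (Keyboard): category_id=NULL, no match -> dropped
  - product 2 (Laptop): category_id=5 -> matches Tools
  - product 3 (Printer): category_id=3 -> matches Apparel
  - product 4 (Cable): category_id=3 -> matches Apparel
  - product 5 (Speaker): category_id=NULL, no match -> dropped
So 2 of 5 rows are dropped.

SQL:
SELECT a.name, b.name AS category
FROM products a
INNER JOIN categories b ON a.category_id = b.id

Result:
name    | category
--------+---------
Laptop  | Tools   
Printer | Apparel 
Cable   | Apparel 


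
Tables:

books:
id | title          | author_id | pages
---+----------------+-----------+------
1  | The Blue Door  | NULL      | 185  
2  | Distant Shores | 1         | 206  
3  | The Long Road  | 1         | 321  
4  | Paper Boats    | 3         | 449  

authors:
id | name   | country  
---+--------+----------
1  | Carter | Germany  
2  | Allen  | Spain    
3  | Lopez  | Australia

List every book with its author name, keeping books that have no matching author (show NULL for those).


LEFT JOIN keeps every row from books (the left table); where author_id has no match in authors, the author columns become NULL. Walk through each book:
  - book 1 (The Blue Door): author_id=NULL, no match -> kept with NULL
  - book 2 (Distant Shores): author_id=1 -> matches Carter
  - book 3 (The Long Road): author_id=1 -> matches Carter
  - book 4 (Paper Boats): author_id=3 -> matches Lopez
All 4 rows appear; 1 has NULL author.

SQL:
SELECT a.title, b.name AS author
FROM books a
LEFT JOIN authors b ON a.author_id = b.id

Result:
title          | author
---------------+-------
The Blue Door  | NULL  
Distant Shores | Carter
The Long Road  | Carter
Paper Boats    | Lopez 


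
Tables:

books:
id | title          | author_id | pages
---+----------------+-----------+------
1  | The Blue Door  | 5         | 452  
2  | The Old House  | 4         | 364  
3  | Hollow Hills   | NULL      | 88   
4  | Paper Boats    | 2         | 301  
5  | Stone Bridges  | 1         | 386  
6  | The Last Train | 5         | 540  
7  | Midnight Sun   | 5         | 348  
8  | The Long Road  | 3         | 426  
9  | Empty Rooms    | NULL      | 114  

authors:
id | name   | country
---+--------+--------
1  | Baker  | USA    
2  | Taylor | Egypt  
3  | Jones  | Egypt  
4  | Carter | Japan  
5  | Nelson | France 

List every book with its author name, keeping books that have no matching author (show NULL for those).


LEFT JOIN keeps every row from books (the left table); where author_id has no match in authors, the author columns become NULL. Walk through each book:
  - book 1 (The Blue Door): author_id=5 -> matches Nelson
  - book 2 (The Old House): author_id=4 -> matches Carter
  - book 3 (Hollow Hills): author_id=NULL, no match -> kept with NULL
  - book 4 (Paper Boats): author_id=2 -> matches Taylor
  - book 5 (Stone Bridges): author_id=1 -> matches Baker
  - book 6 (The Last Train): author_id=5 -> matches Nelson
  - book 7 (Midnight Sun): author_id=5 -> matches Nelson
  - book 8 (The Long Road): author_id=3 -> matches Jones
  - book 9 (Empty Rooms): author_id=NULL, no match -> kept with NULL
All 9 rows appear; 2 have NULL author.

SQL:
SELECT a.title, b.name AS author
FROM books a
LEFT JOIN authors b ON a.author_id = b.id

Result:
title          | author
---------------+-------
The Blue Door  | Nelson
The Old House  | Carter
Hollow Hills   | NULL  
Paper Boats    | Taylor
Stone Bridges  | Baker 
The Last Train | Nelson
Midnight Sun   | Nelson
The Long Road  | Jones 
Empty Rooms    | NULL  


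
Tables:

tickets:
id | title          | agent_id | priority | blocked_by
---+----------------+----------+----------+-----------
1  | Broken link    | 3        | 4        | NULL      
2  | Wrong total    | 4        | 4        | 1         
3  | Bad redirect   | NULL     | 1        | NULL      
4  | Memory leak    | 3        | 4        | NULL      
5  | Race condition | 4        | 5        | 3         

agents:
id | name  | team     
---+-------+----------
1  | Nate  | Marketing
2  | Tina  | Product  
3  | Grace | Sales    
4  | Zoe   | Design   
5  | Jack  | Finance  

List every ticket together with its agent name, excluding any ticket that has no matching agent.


INNER JOIN keeps only tickets rows whose agent_id matches an id in agents. Walk through each ticket:
  - ticket 1 (Broken link): agent_id=3 -> matches Grace
  - ticket 2 (Wrong total): agent_id=4 -> matches Zoe
  - ticket 3 (Bad redirect): agent_id=NULL, no match -> dropped
  - ticket 4 (Memory leak): agent_id=3 -> matches Grace
  - ticket 5 (Race condition): agent_id=4 -> matches Zoe
So 1 of 5 rows is dropped.

SQL:
SELECT a.title, b.name AS agent
FROM tickets a
INNER JOIN agents b ON a.agent_id = b.id

Result:
title          | agent
---------------+------
Broken link    | Grace
Wrong total    | Zoe  
Memory leak    | Grace
Race condition | Zoe  


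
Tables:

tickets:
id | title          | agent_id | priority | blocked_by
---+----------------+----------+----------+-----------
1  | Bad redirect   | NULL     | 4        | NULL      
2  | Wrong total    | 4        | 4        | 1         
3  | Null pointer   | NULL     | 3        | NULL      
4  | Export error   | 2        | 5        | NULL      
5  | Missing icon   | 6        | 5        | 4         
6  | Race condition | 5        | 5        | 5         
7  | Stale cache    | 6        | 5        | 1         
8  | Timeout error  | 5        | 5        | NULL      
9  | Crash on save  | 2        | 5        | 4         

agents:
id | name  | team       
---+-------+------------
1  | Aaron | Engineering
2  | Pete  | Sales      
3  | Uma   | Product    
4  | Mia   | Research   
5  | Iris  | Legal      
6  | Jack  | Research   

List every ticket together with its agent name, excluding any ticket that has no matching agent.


INNER JOIN keeps only tickets rows whose agent_id matches an id in agents. Walk through each ticket:
  - ticket 1 (Bad redirect): agent_id=NULL, no match -> dropped
  - ticket 2 (Wrong total): agent_id=4 -> matches Mia
  - ticket 3 (Null pointer): agent_id=NULL, no match -> dropped
  - ticket 4 (Export error): agent_id=2 -> matches Pete
  - ticket 5 (Missing icon): agent_id=6 -> matches Jack
  - ticket 6 (Race condition): agent_id=5 -> matches Iris
  - ticket 7 (Stale cache): agent_id=6 -> matches Jack
  - ticket 8 (Timeout error): agent_id=5 -> matches Iris
  - ticket 9 (Crash on save): agent_id=2 -> matches Pete
So 2 of 9 rows are dropped.

SQL:
SELECT a.title, b.name AS agent
FROM tickets a
INNER JOIN agents b ON a.agent_id = b.id

Result:
title          | agent
---------------+------
Wrong total    | Mia  
Export error   | Pete 
Missing icon   | Jack 
Race condition | Iris 
Stale cache    | Jack 
Timeout error  | Iris 
Crash on save  | Pete 


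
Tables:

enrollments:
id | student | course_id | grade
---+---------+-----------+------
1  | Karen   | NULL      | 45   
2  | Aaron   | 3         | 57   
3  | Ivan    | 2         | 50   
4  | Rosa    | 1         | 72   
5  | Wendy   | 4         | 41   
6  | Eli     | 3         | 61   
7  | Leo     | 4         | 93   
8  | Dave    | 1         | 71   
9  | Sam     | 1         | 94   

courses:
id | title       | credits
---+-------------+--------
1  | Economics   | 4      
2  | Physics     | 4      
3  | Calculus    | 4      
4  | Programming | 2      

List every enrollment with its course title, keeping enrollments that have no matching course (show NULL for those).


LEFT JOIN keeps every row from enrollments (the left table); where course_id has no match in courses, the course columns become NULL. Walk through each enrollment:
  - enrollment 1 (Karen): course_id=NULL, no match -> kept with NULL
  - enrollment 2 (Aaron): course_id=3 -> matches Calculus
  - enrollment 3 (Ivan): course_id=2 -> matches Physics
  - enrollment 4 (Rosa): course_id=1 -> matches Economics
  - enrollment 5 (Wendy): course_id=4 -> matches Programming
  - enrollment 6 (Eli): course_id=3 -> matches Calculus
  - enrollment 7 (Leo): course_id=4 -> matches Programming
  - enrollment 8 (Dave): course_id=1 -> matches Economics
  - enrollment 9 (Sam): course_id=1 -> matches Economics
All 9 rows appear; 1 has NULL course.

SQL:
SELECT a.student, b.title AS course
FROM enrollments a
LEFT JOIN courses b ON a.course_id = b.id

Result:
student | course     
--------+------------
Karen   | NULL       
Aaron   | Calculus   
Ivan    | Physics    
Rosa    | Economics  
Wendy   | Programming
Eli     | Calculus   
Leo     | Programming
Dave    | Economics  
Sam     | Economics  


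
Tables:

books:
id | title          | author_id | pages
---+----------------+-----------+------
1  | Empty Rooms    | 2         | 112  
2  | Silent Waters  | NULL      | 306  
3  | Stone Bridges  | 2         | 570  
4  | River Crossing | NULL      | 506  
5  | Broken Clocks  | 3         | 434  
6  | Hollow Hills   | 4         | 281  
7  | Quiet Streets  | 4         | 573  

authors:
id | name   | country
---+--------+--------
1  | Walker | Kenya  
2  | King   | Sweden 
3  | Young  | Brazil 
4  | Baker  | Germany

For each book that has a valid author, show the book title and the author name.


INNER JOIN keeps only books rows whose author_id matches an id in authors. Walk through each book:
  - book 1 (Empty Rooms): author_id=2 -> matches King
  - book 2 (Silent Waters): author_id=NULL, no match -> dropped
  - book 3 (Stone Bridges): author_id=2 -> matches King
  - book 4 (River Crossing): author_id=NULL, no match -> dropped
  - book 5 (Broken Clocks): author_id=3 -> matches Young
  - book 6 (Hollow Hills): author_id=4 -> matches Baker
  - book 7 (Quiet Streets): author_id=4 -> matches Baker
So 2 of 7 rows are dropped.

SQL:
SELECT a.title, b.name AS author
FROM books a
INNER JOIN authors b ON a.author_id = b.id

Result:
title         | author
--------------+-------
Empty Rooms   | King  
Stone Bridges | King  
Broken Clocks | Young 
Hollow Hills  | Baker 
Quiet Streets | Baker 


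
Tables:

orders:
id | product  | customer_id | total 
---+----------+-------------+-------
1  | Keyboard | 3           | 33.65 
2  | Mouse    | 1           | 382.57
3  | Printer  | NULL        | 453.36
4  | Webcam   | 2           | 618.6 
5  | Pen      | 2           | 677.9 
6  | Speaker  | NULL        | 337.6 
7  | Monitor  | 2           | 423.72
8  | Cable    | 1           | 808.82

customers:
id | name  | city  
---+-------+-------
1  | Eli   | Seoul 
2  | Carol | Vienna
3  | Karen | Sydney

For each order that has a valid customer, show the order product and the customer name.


INNER JOIN keeps only orders rows whose customer_id matches an id in customers. Walk through each order:
  - order 1 (Keyboard): customer_id=3 -> matches Karen
  - order 2 (Mouse): customer_id=1 -> matches Eli
  - order 3 (Printer): customer_id=NULL, no match -> dropped
  - order 4 (Webcam): customer_id=2 -> matches Carol
  - order 5 (Pen): customer_id=2 -> matches Carol
  - order 6 (Speaker): customer_id=NULL, no match -> dropped
  - order 7 (Monitor): customer_id=2 -> matches Carol
  - order 8 (Cable): customer_id=1 -> matches Eli
So 2 of 8 rows are dropped.

SQL:
SELECT a.product, b.name AS customer
FROM orders a
INNER JOIN customers b ON a.customer_id = b.id

Result:
product  | customer
---------+---------
Keyboard | Karen   
Mouse    | Eli     
Webcam   | Carol   
Pen      | Carol   
Monitor  | Carol   
Cable    | Eli     


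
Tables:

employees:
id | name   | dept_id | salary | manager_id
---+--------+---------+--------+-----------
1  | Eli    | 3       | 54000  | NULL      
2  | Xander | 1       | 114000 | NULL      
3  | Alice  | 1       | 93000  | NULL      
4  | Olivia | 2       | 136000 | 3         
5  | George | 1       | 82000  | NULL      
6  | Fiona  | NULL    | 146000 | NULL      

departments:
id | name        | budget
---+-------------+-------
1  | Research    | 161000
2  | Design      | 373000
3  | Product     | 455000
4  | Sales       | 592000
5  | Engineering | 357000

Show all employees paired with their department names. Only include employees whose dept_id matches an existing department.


INNER JOIN keeps only employees rows whose dept_id matches an id in departments. Walk through each employee:
  - employee 1 (Eli): dept_id=3 -> matches Product
  - employee 2 (Xander): dept_id=1 -> matches Research
  - employee 3 (Alice): dept_id=1 -> matches Research
  - employee 4 (Olivia): dept_id=2 -> matches Design
  - employee 5 (George): dept_id=1 -> matches Research
  - employee 6 (Fiona): dept_id=NULL, no match -> dropped
So 1 of 6 rows is dropped.

SQL:
SELECT a.name, b.name AS department
FROM employees a
INNER JOIN departments b ON a.dept_id = b.id

Result:
name   | department
-------+-----------
Eli    | Product   
Xander | Research  
Alice  | Research  
Olivia | Design    
George | Research  


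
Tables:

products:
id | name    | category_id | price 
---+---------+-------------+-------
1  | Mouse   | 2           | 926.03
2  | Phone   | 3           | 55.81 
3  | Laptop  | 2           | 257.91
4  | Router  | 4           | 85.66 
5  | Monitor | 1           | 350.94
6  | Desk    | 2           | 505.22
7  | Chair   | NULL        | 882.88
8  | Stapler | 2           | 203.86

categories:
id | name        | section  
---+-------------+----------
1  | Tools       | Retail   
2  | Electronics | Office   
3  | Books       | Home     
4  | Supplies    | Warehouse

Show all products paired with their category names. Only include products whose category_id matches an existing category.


INNER JOIN keeps only products rows whose category_id matches an id in categories. Walk through each product:
  - product 1 (Mouse): category_id=2 -> matches Electronics
  - product 2 (Phone): category_id=3 -> matches Books
  - product 3 (Laptop): category_id=2 -> matches Electronics
  - product 4 (Router): category_id=4 -> matches Supplies
  - product 5 (Monitor): category_id=1 -> matches Tools
  - product 6 (Desk): category_id=2 -> matches Electronics
  - product 7 (Chair): category_id=NULL, no match -> dropped
  - product 8 (Stapler): category_id=2 -> matches Electronics
So 1 of 8 rows is dropped.

SQL:
SELECT a.name, b.name AS category
FROM products a
INNER JOIN categories b ON a.category_id = b.id

Result:
name    | category   
--------+------------
Mouse   | Electronics
Phone   | Books      
Laptop  | Electronics
Router  | Supplies   
Monitor | Tools      
Desk    | Electronics
Stapler | Electronics


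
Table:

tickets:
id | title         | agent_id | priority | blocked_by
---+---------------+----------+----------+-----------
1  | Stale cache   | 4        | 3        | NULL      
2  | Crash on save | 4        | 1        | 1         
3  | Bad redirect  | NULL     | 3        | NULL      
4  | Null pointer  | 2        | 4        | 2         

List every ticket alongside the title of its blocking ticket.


This is a self-join: tickets is joined to a second copy of itself, matching each row's blocked_by to another row's id. Use LEFT JOIN so rows with blocked_by=NULL are kept.
  - ticket 1 (Stale cache): blocked_by=NULL -> NULL
  - ticket 2 (Crash on save): blocked_by=1 -> Stale cache
  - ticket 3 (Bad redirect): blocked_by=NULL -> NULL
  - ticket 4 (Null pointer): blocked_by=2 -> Crash on save

SQL:
SELECT a.title AS item, b.title AS blocked_by
FROM tickets a
LEFT JOIN tickets b ON a.blocked_by = b.id

Result:
item          | blocked_by   
--------------+--------------
Stale cache   | NULL         
Crash on save | Stale cache  
Bad redirect  | NULL         
Null pointer  | Crash on save


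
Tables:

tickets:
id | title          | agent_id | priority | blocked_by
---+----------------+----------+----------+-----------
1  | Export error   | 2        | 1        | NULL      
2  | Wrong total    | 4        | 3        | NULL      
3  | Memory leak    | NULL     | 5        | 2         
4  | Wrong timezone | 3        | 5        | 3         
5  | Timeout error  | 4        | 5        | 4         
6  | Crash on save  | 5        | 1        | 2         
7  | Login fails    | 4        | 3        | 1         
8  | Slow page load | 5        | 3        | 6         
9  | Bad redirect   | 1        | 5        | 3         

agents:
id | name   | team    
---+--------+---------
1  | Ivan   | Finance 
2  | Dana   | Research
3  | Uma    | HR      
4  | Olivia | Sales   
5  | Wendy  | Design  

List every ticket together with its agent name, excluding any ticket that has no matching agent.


INNER JOIN keeps only tickets rows whose agent_id matches an id in agents. Walk through each ticket:
  - ticket 1 (Export error): agent_id=2 -> matches Dana
  - ticket 2 (Wrong total): agent_id=4 -> matches Olivia
  - ticket 3 (Memory leak): agent_id=NULL, no match -> dropped
  - ticket 4 (Wrong timezone): agent_id=3 -> matches Uma
  - ticket 5 (Timeout error): agent_id=4 -> matches Olivia
  - ticket 6 (Crash on save): agent_id=5 -> matches Wendy
  - ticket 7 (Login fails): agent_id=4 -> matches Olivia
  - ticket 8 (Slow page load): agent_id=5 -> matches Wendy
  - ticket 9 (Bad redirect): agent_id=1 -> matches Ivan
So 1 of 9 rows is dropped.

SQL:
SELECT a.title, b.name AS agent
FROM tickets a
INNER JOIN agents b ON a.agent_id = b.id

Result:
title          | agent 
---------------+-------
Export error   | Dana  
Wrong total    | Olivia
Wrong timezone | Uma   
Timeout error  | Olivia
Crash on save  | Wendy 
Login fails    | Olivia
Slow page load | Wendy 
Bad redirect   | Ivan  


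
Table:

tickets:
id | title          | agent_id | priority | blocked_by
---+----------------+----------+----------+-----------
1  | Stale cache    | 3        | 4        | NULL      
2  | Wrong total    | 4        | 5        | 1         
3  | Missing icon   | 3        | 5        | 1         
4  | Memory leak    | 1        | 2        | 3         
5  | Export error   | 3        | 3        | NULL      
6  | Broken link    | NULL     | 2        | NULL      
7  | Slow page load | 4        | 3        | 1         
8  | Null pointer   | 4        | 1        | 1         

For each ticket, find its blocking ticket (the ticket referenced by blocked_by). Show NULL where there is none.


This is a self-join: tickets is joined to a second copy of itself, matching each row's blocked_by to another row's id. Use LEFT JOIN so rows with blocked_by=NULL are kept.
  - ticket 1 (Stale cache): blocked_by=NULL -> NULL
  - ticket 2 (Wrong total): blocked_by=1 -> Stale cache
  - ticket 3 (Missing icon): blocked_by=1 -> Stale cache
  - ticket 4 (Memory leak): blocked_by=3 -> Missing icon
  - ticket 5 (Export error): blocked_by=NULL -> NULL
  - ticket 6 (Broken link): blocked_by=NULL -> NULL
  - ticket 7 (Slow page load): blocked_by=1 -> Stale cache
  - ticket 8 (Null pointer): blocked_by=1 -> Stale cache

SQL:
SELECT a.title AS item, b.title AS blocked_by
FROM tickets a
LEFT JOIN tickets b ON a.blocked_by = b.id

Result:
item           | blocked_by  
---------------+-------------
Stale cache    | NULL        
Wrong total    | Stale cache 
Missing icon   | Stale cache 
Memory leak    | Missing icon
Export error   | NULL        
Broken link    | NULL        
Slow page load | Stale cache 
Null pointer   | Stale cache 


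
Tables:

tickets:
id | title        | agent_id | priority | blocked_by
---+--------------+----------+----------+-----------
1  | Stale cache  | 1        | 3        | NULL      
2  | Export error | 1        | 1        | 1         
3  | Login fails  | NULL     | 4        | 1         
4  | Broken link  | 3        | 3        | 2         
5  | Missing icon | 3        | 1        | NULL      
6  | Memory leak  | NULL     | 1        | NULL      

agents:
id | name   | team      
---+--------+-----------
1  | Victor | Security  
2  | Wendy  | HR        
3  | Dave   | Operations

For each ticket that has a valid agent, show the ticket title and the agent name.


INNER JOIN keeps only tickets rows whose agent_id matches an id in agents. Walk through each ticket:
  - ticket 1 (Stale cache): agent_id=1 -> matches Victor
  - ticket 2 (Export error): agent_id=1 -> matches Victor
  - ticket 3 (Login fails): agent_id=NULL, no match -> dropped
  - ticket 4 (Broken link): agent_id=3 -> matches Dave
  - ticket 5 (Missing icon): agent_id=3 -> matches Dave
  - ticket 6 (Memory leak): agent_id=NULL, no match -> dropped
So 2 of 6 rows are dropped.

SQL:
SELECT a.title, b.name AS agent
FROM tickets a
INNER JOIN agents b ON a.agent_id = b.id

Result:
title        | agent 
-------------+-------
Stale cache  | Victor
Export error | Victor
Broken link  | Dave  
Missing icon | Dave  


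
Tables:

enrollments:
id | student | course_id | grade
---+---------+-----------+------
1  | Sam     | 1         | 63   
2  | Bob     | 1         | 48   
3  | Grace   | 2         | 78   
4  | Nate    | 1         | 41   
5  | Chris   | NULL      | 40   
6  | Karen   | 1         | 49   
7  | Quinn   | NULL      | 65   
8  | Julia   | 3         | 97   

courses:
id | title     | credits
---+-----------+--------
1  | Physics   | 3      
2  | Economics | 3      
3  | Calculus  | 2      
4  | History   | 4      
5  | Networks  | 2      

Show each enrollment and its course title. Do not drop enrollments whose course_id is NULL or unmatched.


LEFT JOIN keeps every row from enrollments (the left table); where course_id has no match in courses, the course columns become NULL. Walk through each enrollment:
  - enrollment 1 (Sam): course_id=1 -> matches Physics
  - enrollment 2 (Bob): course_id=1 -> matches Physics
  - enrollment 3 (Grace): course_id=2 -> matches Economics
  - enrollment 4 (Nate): course_id=1 -> matches Physics
  - enrollment 5 (Chris): course_id=NULL, no match -> kept with NULL
  - enrollment 6 (Karen): course_id=1 -> matches Physics
  - enrollment 7 (Quinn): course_id=NULL, no match -> kept with NULL
  - enrollment 8 (Julia): course_id=3 -> matches Calculus
All 8 rows appear; 2 have NULL course.

SQL:
SELECT a.student, b.title AS course
FROM enrollments a
LEFT JOIN courses b ON a.course_id = b.id

Result:
student | course   
--------+----------
Sam     | Physics  
Bob     | Physics  
Grace   | Economics
Nate    | Physics  
Chris   | NULL     
Karen   | Physics  
Quinn   | NULL     
Julia   | Calculus 


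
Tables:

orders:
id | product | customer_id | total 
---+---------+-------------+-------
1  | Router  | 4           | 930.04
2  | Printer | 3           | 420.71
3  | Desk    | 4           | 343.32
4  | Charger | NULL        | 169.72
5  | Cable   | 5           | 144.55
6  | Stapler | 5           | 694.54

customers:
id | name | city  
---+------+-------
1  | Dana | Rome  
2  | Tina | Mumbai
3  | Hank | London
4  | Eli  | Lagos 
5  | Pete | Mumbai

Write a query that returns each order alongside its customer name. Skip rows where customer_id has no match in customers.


INNER JOIN keeps only orders rows whose customer_id matches an id in customers. Walk through each order:
  - order 1 (Router): customer_id=4 -> matches Eli
  - order 2 (Printer): customer_id=3 -> matches Hank
  - order 3 (Desk): customer_id=4 -> matches Eli
  - order 4 (Charger): customer_id=NULL, no match -> dropped
  - order 5 (Cable): customer_id=5 -> matches Pete
  - order 6 (Stapler): customer_id=5 -> matches Pete
So 1 of 6 rows is dropped.

SQL:
SELECT a.product, b.name AS customer
FROM orders a
INNER JOIN customers b ON a.customer_id = b.id

Result:
product | customer
--------+---------
Router  | Eli     
Printer | Hank    
Desk    | Eli     
Cable   | Pete    
Stapler | Pete    


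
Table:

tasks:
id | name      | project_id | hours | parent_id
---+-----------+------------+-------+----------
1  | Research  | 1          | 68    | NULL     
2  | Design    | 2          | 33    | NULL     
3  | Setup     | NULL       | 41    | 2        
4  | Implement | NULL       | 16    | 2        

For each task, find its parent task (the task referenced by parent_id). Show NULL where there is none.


This is a self-join: tasks is joined to a second copy of itself, matching each row's parent_id to another row's id. Use LEFT JOIN so rows with parent_id=NULL are kept.
  - task 1 (Research): parent_id=NULL -> NULL
  - task 2 (Design): parent_id=NULL -> NULL
  - task 3 (Setup): parent_id=2 -> Design
  - task 4 (Implement): parent_id=2 -> Design

SQL:
SELECT a.name AS item, b.name AS parent
FROM tasks a
LEFT JOIN tasks b ON a.parent_id = b.id

Result:
item      | parent
----------+-------
Research  | NULL  
Design    | NULL  
Setup     | Design
Implement | Design


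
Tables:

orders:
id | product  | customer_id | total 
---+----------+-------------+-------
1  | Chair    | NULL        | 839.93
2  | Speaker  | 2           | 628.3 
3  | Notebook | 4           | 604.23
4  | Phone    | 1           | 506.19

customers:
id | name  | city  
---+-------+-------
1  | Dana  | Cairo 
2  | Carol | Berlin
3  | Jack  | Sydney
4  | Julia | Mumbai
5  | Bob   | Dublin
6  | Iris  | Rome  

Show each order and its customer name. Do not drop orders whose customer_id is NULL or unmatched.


LEFT JOIN keeps every row from orders (the left table); where customer_id has no match in customers, the customer columns become NULL. Walk through each order:
  - order 1 (Chair): customer_id=NULL, no match -> kept with NULL
  - order 2 (Speaker): customer_id=2 -> matches Carol
  - order 3 (Notebook): customer_id=4 -> matches Julia
  - order 4 (Phone): customer_id=1 -> matches Dana
All 4 rows appear; 1 has NULL customer.

SQL:
SELECT a.product, b.name AS customer
FROM orders a
LEFT JOIN customers b ON a.customer_id = b.id

Result:
product  | customer
---------+---------
Chair    | NULL    
Speaker  | Carol   
Notebook | Julia   
Phone    | Dana    


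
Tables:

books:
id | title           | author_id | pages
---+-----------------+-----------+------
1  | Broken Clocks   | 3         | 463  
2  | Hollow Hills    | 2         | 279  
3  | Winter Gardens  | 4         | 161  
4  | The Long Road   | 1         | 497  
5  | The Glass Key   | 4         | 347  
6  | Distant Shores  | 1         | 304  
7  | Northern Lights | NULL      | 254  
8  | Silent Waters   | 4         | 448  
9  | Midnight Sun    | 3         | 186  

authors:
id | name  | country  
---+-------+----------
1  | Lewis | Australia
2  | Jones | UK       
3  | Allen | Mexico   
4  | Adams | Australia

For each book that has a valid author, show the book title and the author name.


INNER JOIN keeps only books rows whose author_id matches an id in authors. Walk through each book:
  - book 1 (Broken Clocks): author_id=3 -> matches Allen
  - book 2 (Hollow Hills): author_id=2 -> matches Jones
  - book 3 (Winter Gardens): author_id=4 -> matches Adams
  - book 4 (The Long Road): author_id=1 -> matches Lewis
  - book 5 (The Glass Key): author_id=4 -> matches Adams
  - book 6 (Distant Shores): author_id=1 -> matches Lewis
  - book 7 (Northern Lights): author_id=NULL, no match -> dropped
  - book 8 (Silent Waters): author_id=4 -> matches Adams
  - book 9 (Midnight Sun): author_id=3 -> matches Allen
So 1 of 9 rows is dropped.

SQL:
SELECT a.title, b.name AS author
FROM books a
INNER JOIN authors b ON a.author_id = b.id

Result:
title          | author
---------------+-------
Broken Clocks  | Allen 
Hollow Hills   | Jones 
Winter Gardens | Adams 
The Long Road  | Lewis 
The Glass Key  | Adams 
Distant Shores | Lewis 
Silent Waters  | Adams 
Midnight Sun   | Allen 


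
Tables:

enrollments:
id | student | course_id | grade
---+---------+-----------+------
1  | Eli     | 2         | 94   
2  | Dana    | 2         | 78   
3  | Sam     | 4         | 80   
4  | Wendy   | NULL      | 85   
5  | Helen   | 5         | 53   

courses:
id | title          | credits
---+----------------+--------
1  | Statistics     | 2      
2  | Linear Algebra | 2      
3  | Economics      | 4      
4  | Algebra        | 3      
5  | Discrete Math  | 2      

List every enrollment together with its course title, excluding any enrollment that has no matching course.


INNER JOIN keeps only enrollments rows whose course_id matches an id in courses. Walk through each enrollment:
  - enrollment 1 (Eli): course_id=2 -> matches Linear Algebra
  - enrollment 2 (Dana): course_id=2 -> matches Linear Algebra
  - enrollment 3 (Sam): course_id=4 -> matches Algebra
  - enrollment 4 (Wendy): course_id=NULL, no match -> dropped
  - enrollment 5 (Helen): course_id=5 -> matches Discrete Math
So 1 of 5 rows is dropped.

SQL:
SELECT a.student, b.title AS course
FROM enrollments a
INNER JOIN courses b ON a.course_id = b.id

Result:
student | course        
--------+---------------
Eli     | Linear Algebra
Dana    | Linear Algebra
Sam     | Algebra       
Helen   | Discrete Math 


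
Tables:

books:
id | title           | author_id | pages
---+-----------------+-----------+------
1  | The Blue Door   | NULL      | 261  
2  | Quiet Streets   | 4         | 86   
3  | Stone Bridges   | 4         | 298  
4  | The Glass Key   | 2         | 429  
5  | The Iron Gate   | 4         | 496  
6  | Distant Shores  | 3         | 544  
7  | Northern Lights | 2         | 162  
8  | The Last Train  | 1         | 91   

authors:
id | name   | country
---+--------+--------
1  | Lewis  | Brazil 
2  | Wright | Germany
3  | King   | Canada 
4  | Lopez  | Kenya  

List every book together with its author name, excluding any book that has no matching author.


INNER JOIN keeps only books rows whose author_id matches an id in authors. Walk through each book:
  - book 1 (The Blue Door): author_id=NULL, no match -> dropped
  - book 2 (Quiet Streets): author_id=4 -> matches Lopez
  - book 3 (Stone Bridges): author_id=4 -> matches Lopez
  - book 4 (The Glass Key): author_id=2 -> matches Wright
  - book 5 (The Iron Gate): author_id=4 -> matches Lopez
  - book 6 (Distant Shores): author_id=3 -> matches King
  - book 7 (Northern Lights): author_id=2 -> matches Wright
  - book 8 (The Last Train): author_id=1 -> matches Lewis
So 1 of 8 rows is dropped.

SQL:
SELECT a.title, b.name AS author
FROM books a
INNER JOIN authors b ON a.author_id = b.id

Result:
title           | author
----------------+-------
Quiet Streets   | Lopez 
Stone Bridges   | Lopez 
The Glass Key   | Wright
The Iron Gate   | Lopez 
Distant Shores  | King  
Northern Lights | Wright
The Last Train  | Lewis 


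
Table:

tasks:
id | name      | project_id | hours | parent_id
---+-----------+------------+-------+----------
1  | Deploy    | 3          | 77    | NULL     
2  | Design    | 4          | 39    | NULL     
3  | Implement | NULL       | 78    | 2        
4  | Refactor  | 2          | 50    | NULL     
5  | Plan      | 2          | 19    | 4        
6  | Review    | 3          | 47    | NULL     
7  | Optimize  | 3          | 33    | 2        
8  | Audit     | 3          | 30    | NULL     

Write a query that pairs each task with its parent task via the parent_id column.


This is a self-join: tasks is joined to a second copy of itself, matching each row's parent_id to another row's id. Use LEFT JOIN so rows with parent_id=NULL are kept.
  - task 1 (Deploy): parent_id=NULL -> NULL
  - task 2 (Design): parent_id=NULL -> NULL
  - task 3 (Implement): parent_id=2 -> Design
  - task 4 (Refactor): parent_id=NULL -> NULL
  - task 5 (Plan): parent_id=4 -> Refactor
  - task 6 (Review): parent_id=NULL -> NULL
  - task 7 (Optimize): parent_id=2 -> Design
  - task 8 (Audit): parent_id=NULL -> NULL

SQL:
SELECT a.name AS item, b.name AS parent
FROM tasks a
LEFT JOIN tasks b ON a.parent_id = b.id

Result:
item      | parent  
----------+---------
Deploy    | NULL    
Design    | NULL    
Implement | Design  
Refactor  | NULL    
Plan      | Refactor
Review    | NULL    
Optimize  | Design  
Audit     | NULL    


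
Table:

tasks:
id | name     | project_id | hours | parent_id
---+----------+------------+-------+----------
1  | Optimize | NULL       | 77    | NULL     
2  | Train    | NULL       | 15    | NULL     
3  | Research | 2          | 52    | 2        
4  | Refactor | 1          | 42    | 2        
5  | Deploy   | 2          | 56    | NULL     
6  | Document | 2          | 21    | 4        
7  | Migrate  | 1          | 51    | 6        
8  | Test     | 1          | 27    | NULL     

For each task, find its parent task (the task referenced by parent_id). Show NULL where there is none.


This is a self-join: tasks is joined to a second copy of itself, matching each row's parent_id to another row's id. Use LEFT JOIN so rows with parent_id=NULL are kept.
  - task 1 (Optimize): parent_id=NULL -> NULL
  - task 2 (Train): parent_id=NULL -> NULL
  - task 3 (Research): parent_id=2 -> Train
  - task 4 (Refactor): parent_id=2 -> Train
  - task 5 (Deploy): parent_id=NULL -> NULL
  - task 6 (Document): parent_id=4 -> Refactor
  - task 7 (Migrate): parent_id=6 -> Document
  - task 8 (Test): parent_id=NULL -> NULL

SQL:
SELECT a.name AS item, b.name AS parent
FROM tasks a
LEFT JOIN tasks b ON a.parent_id = b.id

Result:
item     | parent  
---------+---------
Optimize | NULL    
Train    | NULL    
Research | Train   
Refactor | Train   
Deploy   | NULL    
Document | Refactor
Migrate  | Document
Test     | NULL    


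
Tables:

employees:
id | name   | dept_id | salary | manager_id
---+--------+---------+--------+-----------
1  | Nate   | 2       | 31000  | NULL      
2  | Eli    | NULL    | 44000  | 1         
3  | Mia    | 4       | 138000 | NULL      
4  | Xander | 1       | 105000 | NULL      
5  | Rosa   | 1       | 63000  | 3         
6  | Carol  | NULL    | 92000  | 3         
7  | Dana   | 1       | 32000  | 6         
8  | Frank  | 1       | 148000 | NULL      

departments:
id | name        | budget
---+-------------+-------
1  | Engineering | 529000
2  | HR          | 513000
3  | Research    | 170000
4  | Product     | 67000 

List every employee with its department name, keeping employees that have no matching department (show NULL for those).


LEFT JOIN keeps every row from employees (the left table); where dept_id has no match in departments, the department columns become NULL. Walk through each employee:
  - employee 1 (Nate): dept_id=2 -> matches HR
  - employee 2 (Eli): dept_id=NULL, no match -> kept with NULL
  - employee 3 (Mia): dept_id=4 -> matches Product
  - employee 4 (Xander): dept_id=1 -> matches Engineering
  - employee 5 (Rosa): dept_id=1 -> matches Engineering
  - employee 6 (Carol): dept_id=NULL, no match -> kept with NULL
  - employee 7 (Dana): dept_id=1 -> matches Engineering
  - employee 8 (Frank): dept_id=1 -> matches Engineering
All 8 rows appear; 2 have NULL department.

SQL:
SELECT a.name, b.name AS department
FROM employees a
LEFT JOIN departments b ON a.dept_id = b.id

Result:
name   | department 
-------+------------
Nate   | HR         
Eli    | NULL       
Mia    | Product    
Xander | Engineering
Rosa   | Engineering
Carol  | NULL       
Dana   | Engineering
Frank  | Engineering
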